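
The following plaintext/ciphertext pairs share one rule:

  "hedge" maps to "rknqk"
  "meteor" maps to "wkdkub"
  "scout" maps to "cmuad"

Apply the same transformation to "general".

qkxkbgv

The shift depends on letter class: consonant h→r is +10, but vowel e→k is +6. The rule splits by letter class: vowels +6, consonants +10.
Applying it to general: g(cons)+10=q, e(vowel)+6=k, n(cons)+10=x, e(vowel)+6=k, r(cons)+10=b, a(vowel)+6=g, l(cons)+10=v.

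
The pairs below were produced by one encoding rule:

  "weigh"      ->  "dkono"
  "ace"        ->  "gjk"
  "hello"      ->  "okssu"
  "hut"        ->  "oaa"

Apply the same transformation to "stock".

zaujr

The shift depends on letter class: consonant w→d is +7, but vowel e→k is +6. Two shifts are in play — +6 for a/e/i/o/u, +7 for every other letter.
Applying it to stock: s(cons)+7=z, t(cons)+7=a, o(vowel)+6=u, c(cons)+7=j, k(cons)+7=r.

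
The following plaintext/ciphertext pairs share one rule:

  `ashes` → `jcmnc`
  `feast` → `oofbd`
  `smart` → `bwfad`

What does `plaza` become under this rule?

yvfik

Shifts by position in ashes: pos 0: a→j (+9), pos 1: s→c (+10), pos 2: h→m (+5), pos 3: e→n (+9), pos 4: s→c (+10) — repeating every 3. A repeating key of period 3 is used — shifts +9, +10, +5 over and over.
Applying it to plaza: p+9=y, l+10=v, a+5=f, z+9=i, a+10=k.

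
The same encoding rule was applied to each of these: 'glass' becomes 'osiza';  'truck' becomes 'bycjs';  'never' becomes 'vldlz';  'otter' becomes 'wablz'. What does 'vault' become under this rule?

dhcsb

Shifts by position in glass: pos 0: g→o (+8), pos 1: l→s (+7), pos 2: a→i (+8), pos 3: s→z (+7) — repeating every 2. It's a Vigenère-style cipher with numeric key [8,7]: position i shifts by key[i mod 2].
For vault: v+8=d, a+7=h, u+8=c, l+7=s, t+8=b.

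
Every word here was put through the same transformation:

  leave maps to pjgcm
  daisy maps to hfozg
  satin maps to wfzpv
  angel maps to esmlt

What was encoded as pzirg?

lucky

In leave: l→p is +4, e→j is +5, a→g is +6, v→c is +7 — the shift increases by 1 each position. Each letter shifts forward by (position + 4), i.e. 4, 5, 6, … — the shift grows by one for each successive letter.
Reversing it on pzirg: p−4=l, z−5=u, i−6=c, r−7=k, g−8=y.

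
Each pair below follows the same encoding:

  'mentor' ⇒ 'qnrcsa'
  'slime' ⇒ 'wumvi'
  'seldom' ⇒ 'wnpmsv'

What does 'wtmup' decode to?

skill

Shifts by position in mentor: pos 0: m→q (+4), pos 1: e→n (+9), pos 2: n→r (+4), pos 3: t→c (+9) — repeating every 2. A repeating key of period 2 is used — shifts +4, +9 over and over.
Undoing it on wtmup: w−4=s, t−9=k, m−4=i, u−9=l, p−4=l.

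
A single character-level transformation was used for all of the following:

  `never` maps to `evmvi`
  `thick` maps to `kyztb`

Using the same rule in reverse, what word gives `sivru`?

bread

Compare letters: n→e is +17, e→v is +17, v→m is +17 — a constant shift. This is a Caesar cipher with shift 17.
Reversing it on sivru: s−17=b, i−17=r, v−17=e, r−17=a, u−17=d.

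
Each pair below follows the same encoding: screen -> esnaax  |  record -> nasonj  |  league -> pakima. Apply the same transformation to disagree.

jqekinaa

s(18)→e(4) and c(2)→s(18) fit y≡17x+10 (mod 26); the inverse of 17 mod 26 is 23. Each letter's alphabet position (a=0..z=25) is mapped through 17·x+10 mod 26 — an affine cipher.
On disagree: d(3)→17·3+10≡9=j; i(8)→17·8+10≡16=q; s(18)→17·18+10≡4=e; a(0)→17·0+10≡10=k; g(6)→17·6+10≡8=i; r(17)→17·17+10≡13=n; e(4)→17·4+10≡0=a; e(4)→17·4+10≡0=a (all mod 26).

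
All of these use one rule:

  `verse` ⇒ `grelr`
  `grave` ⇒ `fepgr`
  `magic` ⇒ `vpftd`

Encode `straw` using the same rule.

Each letter's alphabet position (a=0..z=25) is mapped through 7·x+15 mod 26 — an affine cipher.
On straw: s(18)→7·18+15≡11=l; t(19)→7·19+15≡18=s; r(17)→7·17+15≡4=e; a(0)→7·0+15≡15=p; w(22)→7·22+15≡13=n (all mod 26).

lsepn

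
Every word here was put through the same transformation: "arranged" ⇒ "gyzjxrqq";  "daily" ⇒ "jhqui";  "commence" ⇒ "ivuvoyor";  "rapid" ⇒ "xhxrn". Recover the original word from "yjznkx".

scream

Each letter shifts forward by (position + 6), i.e. 6, 7, 8, … — the shift grows by one for each successive letter.
Undoing it on yjznkx: y−6=s, j−7=c, z−8=r, n−9=e, k−10=a, x−11=m.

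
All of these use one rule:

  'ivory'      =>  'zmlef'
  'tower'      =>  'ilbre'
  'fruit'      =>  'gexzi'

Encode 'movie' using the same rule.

hlmzr

Treating letters as 0–25, the rule is x ↦ 15x + 9 (mod 26).
On movie: m(12)→15·12+9≡7=h; o(14)→15·14+9≡11=l; v(21)→15·21+9≡12=m; i(8)→15·8+9≡25=z; e(4)→15·4+9≡17=r (all mod 26).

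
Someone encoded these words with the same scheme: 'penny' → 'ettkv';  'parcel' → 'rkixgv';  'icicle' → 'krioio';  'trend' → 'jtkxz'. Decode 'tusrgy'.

salmon

Two steps: reverse the string, then apply a Caesar shift of +6.
Undoing it on tusrgy: shift back: t−6=n, u−6=o, s−6=m, r−6=l, g−6=a, y−6=s → nomlas; then reverse → salmon.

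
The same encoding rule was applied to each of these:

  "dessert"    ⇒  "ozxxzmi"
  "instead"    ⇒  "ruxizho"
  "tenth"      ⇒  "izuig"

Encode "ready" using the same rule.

d(3)→o(14) and e(4)→z(25) fit y≡11x+7 (mod 26); the inverse of 11 mod 26 is 19. Treating letters as 0–25, the rule is x ↦ 11x + 7 (mod 26).
On ready: r(17)→11·17+7≡12=m; e(4)→11·4+7≡25=z; a(0)→11·0+7≡7=h; d(3)→11·3+7≡14=o; y(24)→11·24+7≡11=l (all mod 26).

mzhol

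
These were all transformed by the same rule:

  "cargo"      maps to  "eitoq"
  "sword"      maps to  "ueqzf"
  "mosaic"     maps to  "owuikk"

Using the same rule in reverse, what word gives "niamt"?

layer

Shifts by position in cargo: pos 0: c→e (+2), pos 1: a→i (+8), pos 2: r→t (+2), pos 3: g→o (+8) — repeating every 2. It's a Vigenère-style cipher with numeric key [2,8]: position i shifts by key[i mod 2].
Reversing it on niamt: n−2=l, i−8=a, a−2=y, m−8=e, t−2=r.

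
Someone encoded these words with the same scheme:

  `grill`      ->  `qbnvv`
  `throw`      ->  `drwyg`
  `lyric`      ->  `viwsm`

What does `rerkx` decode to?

The shifts repeat in a cycle of length 3: positions 0,1,… shift by +10, +10, +5, then the pattern repeats.
Reversing it on rerkx: r−10=h, e−10=u, r−5=m, k−10=a, x−10=n.

human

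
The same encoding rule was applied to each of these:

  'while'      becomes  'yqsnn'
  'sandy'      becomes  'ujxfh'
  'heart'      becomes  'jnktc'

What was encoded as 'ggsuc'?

exist

Shifts by position in while: pos 0: w→y (+2), pos 1: h→q (+9), pos 2: i→s (+10), pos 3: l→n (+2), pos 4: e→n (+9) — repeating every 3. It's a Vigenère-style cipher with numeric key [2,9,10]: position i shifts by key[i mod 3].
Decoding ggsuc: g−2=e, g−9=x, s−10=i, u−2=s, c−9=t.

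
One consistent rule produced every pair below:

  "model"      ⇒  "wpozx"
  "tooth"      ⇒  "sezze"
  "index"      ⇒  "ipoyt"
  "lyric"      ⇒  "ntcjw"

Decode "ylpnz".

ocean

The output letters match the input read backwards, each shifted +11: model reversed is ledom. The word is reversed, then every letter is shifted forward by 11.
Undoing it on ylpnz: shift back: y−11=n, l−11=a, p−11=e, n−11=c, z−11=o → naeco; then reverse → ocean.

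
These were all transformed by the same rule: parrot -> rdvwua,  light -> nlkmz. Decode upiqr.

smell

Letter i (0-indexed) is shifted by i+2, so successive shifts are 2, 3, 4, ….
Decoding upiqr: u−2=s, p−3=m, i−4=e, q−5=l, r−6=l.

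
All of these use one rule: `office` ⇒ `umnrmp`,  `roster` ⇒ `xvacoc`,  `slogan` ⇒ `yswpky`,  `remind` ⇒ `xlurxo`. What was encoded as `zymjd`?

In office: o→u is +6, f→m is +7, f→n is +8, i→r is +9 — the shift increases by 1 each position. The shift increases by 1 at each position, starting from +6: 6, 7, 8, ….
Reversing it on zymjd: z−6=t, y−7=r, m−8=e, j−9=a, d−10=t.

treat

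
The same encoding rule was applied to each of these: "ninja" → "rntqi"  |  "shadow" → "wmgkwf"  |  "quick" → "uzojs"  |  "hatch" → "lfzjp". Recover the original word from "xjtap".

tenth

In ninja: n→r is +4, i→n is +5, n→t is +6, j→q is +7 — the shift increases by 1 each position. Letter i (0-indexed) is shifted by i+4, so successive shifts are 4, 5, 6, ….
Undoing it on xjtap: x−4=t, j−5=e, t−6=n, a−7=t, p−8=h.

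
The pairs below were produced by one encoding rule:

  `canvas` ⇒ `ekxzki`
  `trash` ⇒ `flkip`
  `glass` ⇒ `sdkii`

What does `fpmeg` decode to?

c(2)→e(4) and a(0)→k(10) fit y≡23x+10 (mod 26); the inverse of 23 mod 26 is 17. Each letter's alphabet position (a=0..z=25) is mapped through 23·x+10 mod 26 — an affine cipher.
Undoing it on fpmeg: f(5)→17·(5−10)≡19=t; p(15)→17·(15−10)≡7=h; m(12)→17·(12−10)≡8=i; e(4)→17·(4−10)≡2=c; g(6)→17·(6−10)≡10=k (all mod 26).

thick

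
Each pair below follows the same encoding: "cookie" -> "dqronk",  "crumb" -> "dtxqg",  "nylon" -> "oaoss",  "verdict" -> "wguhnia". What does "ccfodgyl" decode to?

In cookie: c→d is +1, o→q is +2, o→r is +3, k→o is +4 — the shift increases by 1 each position. Letter i (0-indexed) is shifted by i+1, so successive shifts are 1, 2, 3, ….
Reversing it on ccfodgyl: c−1=b, c−2=a, f−3=c, o−4=k, d−5=y, g−6=a, y−7=r, l−8=d.

backyard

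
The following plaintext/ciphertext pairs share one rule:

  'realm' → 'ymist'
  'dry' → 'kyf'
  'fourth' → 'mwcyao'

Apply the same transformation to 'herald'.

omyisk

The shift depends on letter class: consonant r→y is +7, but vowel e→m is +8. The rule splits by letter class: vowels +8, consonants +7.
On herald: h(cons)+7=o, e(vowel)+8=m, r(cons)+7=y, a(vowel)+8=i, l(cons)+7=s, d(cons)+7=k.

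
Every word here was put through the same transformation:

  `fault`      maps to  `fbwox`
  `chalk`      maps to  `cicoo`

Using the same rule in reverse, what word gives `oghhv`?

offer

In fault: f→f is +0, a→b is +1, u→w is +2, l→o is +3 — the shift increases by 1 each position. Each letter shifts forward by its position index (0, 1, 2, …) — the shift grows by one for each successive letter.
Reversing it on oghhv: o−0=o, g−1=f, h−2=f, h−3=e, v−4=r.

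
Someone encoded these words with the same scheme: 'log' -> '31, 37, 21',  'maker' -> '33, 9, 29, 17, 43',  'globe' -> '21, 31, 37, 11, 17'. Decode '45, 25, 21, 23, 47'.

sight

l(#12)→31 and o(#15)→37: differences scale by 2, so n = 2·pos + 7. With a=1..z=26, the number is 2·pos + 7.
Undoing it on 45, 25, 21, 23, 47: 45→(45−7)÷2=19=s, 25→(25−7)÷2=9=i, 21→(21−7)÷2=7=g, 23→(23−7)÷2=8=h, 47→(47−7)÷2=20=t.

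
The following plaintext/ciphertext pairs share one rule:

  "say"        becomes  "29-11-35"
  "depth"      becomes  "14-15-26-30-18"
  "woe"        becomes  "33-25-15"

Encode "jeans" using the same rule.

20-15-11-24-29

s is letter #19 and maps to 29: an offset of 10. Each letter is replaced by its alphabet position (a=1..z=26) + 10.
Applying it to jeans: j=10→20, e=5→15, a=1→11, n=14→24, s=19→29.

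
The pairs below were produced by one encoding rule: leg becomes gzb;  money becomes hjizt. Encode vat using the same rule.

qvo

Compare letters: l→g is +21, e→z is +21, g→b is +21 — a constant shift. This is a Caesar cipher with shift 21.
For vat: v+21=q, a+21=v, t+21=o.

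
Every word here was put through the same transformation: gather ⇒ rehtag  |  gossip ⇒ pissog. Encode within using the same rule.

It's just the letters in reverse order.
On within: reverse → nihtiw.

nihtiw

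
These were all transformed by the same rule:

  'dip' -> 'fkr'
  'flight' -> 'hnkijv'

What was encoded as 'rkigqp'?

pigeon

Every letter moves 2 places later in the alphabet, wrapping around z→a.
Reversing it on rkigqp: r−2=p, k−2=i, i−2=g, g−2=e, q−2=o, p−2=n.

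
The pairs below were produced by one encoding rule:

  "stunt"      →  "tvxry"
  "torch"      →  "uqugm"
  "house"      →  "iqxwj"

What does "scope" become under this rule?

tertj

In stunt: s→t is +1, t→v is +2, u→x is +3, n→r is +4 — the shift increases by 1 each position. Letter i (0-indexed) is shifted by i+1, so successive shifts are 1, 2, 3, ….
For scope: s+1=t, c+2=e, o+3=r, p+4=t, e+5=j.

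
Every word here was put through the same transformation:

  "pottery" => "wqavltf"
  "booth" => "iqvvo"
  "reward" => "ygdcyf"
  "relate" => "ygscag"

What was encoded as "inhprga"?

Shifts by position in pottery: pos 0: p→w (+7), pos 1: o→q (+2), pos 2: t→a (+7), pos 3: t→v (+2) — repeating every 2. The shifts repeat in a cycle of length 2: positions 0,1,… shift by +7, +2, then the pattern repeats.
Reversing it on inhprga: i−7=b, n−2=l, h−7=a, p−2=n, r−7=k, g−2=e, a−7=t.

blanket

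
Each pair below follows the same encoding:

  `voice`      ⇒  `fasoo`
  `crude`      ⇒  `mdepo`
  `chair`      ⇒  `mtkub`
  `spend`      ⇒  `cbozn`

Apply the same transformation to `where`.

gtodo

Shifts by position in voice: pos 0: v→f (+10), pos 1: o→a (+12), pos 2: i→s (+10), pos 3: c→o (+12) — repeating every 2. A repeating key of period 2 is used — shifts +10, +12 over and over.
For where: w+10=g, h+12=t, e+10=o, r+12=d, e+10=o.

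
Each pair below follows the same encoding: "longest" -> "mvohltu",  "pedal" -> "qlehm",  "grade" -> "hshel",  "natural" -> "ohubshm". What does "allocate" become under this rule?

hmmvdhul

Vowels shift forward by 7 and consonants shift forward by 1.
On allocate: a(vowel)+7=h, l(cons)+1=m, l(cons)+1=m, o(vowel)+7=v, c(cons)+1=d, a(vowel)+7=h, t(cons)+1=u, e(vowel)+7=l.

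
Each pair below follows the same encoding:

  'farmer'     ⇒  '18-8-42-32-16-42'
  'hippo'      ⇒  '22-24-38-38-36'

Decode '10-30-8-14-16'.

blade

The formula is n = 2×(alphabet index, a=1) + 6.
Decoding 10-30-8-14-16: 10→(10−6)÷2=2=b, 30→(30−6)÷2=12=l, 8→(8−6)÷2=1=a, 14→(14−6)÷2=4=d, 16→(16−6)÷2=5=e.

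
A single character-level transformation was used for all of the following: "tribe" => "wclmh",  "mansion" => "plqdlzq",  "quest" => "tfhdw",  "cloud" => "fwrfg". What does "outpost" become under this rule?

Shifts by position in tribe: pos 0: t→w (+3), pos 1: r→c (+11), pos 2: i→l (+3), pos 3: b→m (+11) — repeating every 2. The shifts repeat in a cycle of length 2: positions 0,1,… shift by +3, +11, then the pattern repeats.
Applying it to outpost: o+3=r, u+11=f, t+3=w, p+11=a, o+3=r, s+11=d, t+3=w.

rfwardw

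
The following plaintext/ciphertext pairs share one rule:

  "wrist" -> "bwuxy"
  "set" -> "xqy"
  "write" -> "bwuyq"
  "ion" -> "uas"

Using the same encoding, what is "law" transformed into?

qmb

The shift depends on letter class: consonant w→b is +5, but vowel i→u is +12. Two shifts are in play — +12 for a/e/i/o/u, +5 for every other letter.
Applying it to law: l(cons)+5=q, a(vowel)+12=m, w(cons)+5=b.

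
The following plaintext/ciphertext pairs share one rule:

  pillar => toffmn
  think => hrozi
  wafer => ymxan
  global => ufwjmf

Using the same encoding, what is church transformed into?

grengr

p(15)→t(19) and i(8)→o(14) fit y≡23x+12 (mod 26); the inverse of 23 mod 26 is 17. This is an affine cipher: with a=0,…,z=25, each position x becomes (23x+12) mod 26.
For church: c(2)→23·2+12≡6=g; h(7)→23·7+12≡17=r; u(20)→23·20+12≡4=e; r(17)→23·17+12≡13=n; c(2)→23·2+12≡6=g; h(7)→23·7+12≡17=r (all mod 26).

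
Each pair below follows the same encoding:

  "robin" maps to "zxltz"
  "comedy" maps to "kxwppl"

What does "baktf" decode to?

trait

In robin: r→z is +8, o→x is +9, b→l is +10, i→t is +11 — the shift increases by 1 each position. Letter i (0-indexed) is shifted by i+8, so successive shifts are 8, 9, 10, ….
Undoing it on baktf: b−8=t, a−9=r, k−10=a, t−11=i, f−12=t.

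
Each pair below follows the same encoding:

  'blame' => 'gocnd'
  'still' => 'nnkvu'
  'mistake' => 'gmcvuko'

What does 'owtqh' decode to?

forum

The word is reversed, then every letter is shifted forward by 2.
Decoding owtqh: shift back: o−2=m, w−2=u, t−2=r, q−2=o, h−2=f → murof; then reverse → forum.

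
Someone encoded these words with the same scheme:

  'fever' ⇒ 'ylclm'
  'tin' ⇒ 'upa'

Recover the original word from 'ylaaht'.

Read the word backwards and shift each letter +7.
Undoing it on ylaaht: shift back: y−7=r, l−7=e, a−7=t, a−7=t, h−7=a, t−7=m → rettam; then reverse → matter.

matter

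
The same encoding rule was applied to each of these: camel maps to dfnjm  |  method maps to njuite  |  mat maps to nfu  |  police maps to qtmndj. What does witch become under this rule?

The shift depends on letter class: consonant c→d is +1, but vowel a→f is +5. Vowels shift forward by 5 and consonants shift forward by 1.
Applying it to witch: w(cons)+1=x, i(vowel)+5=n, t(cons)+1=u, c(cons)+1=d, h(cons)+1=i.

xnudi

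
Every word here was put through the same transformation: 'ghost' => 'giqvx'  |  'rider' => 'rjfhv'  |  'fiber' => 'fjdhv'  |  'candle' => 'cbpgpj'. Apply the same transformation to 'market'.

mbtniy

In ghost: g→g is +0, h→i is +1, o→q is +2, s→v is +3 — the shift increases by 1 each position. Letter i (0-indexed) is shifted by i+0, so successive shifts are 0, 1, 2, ….
For market: m+0=m, a+1=b, r+2=t, k+3=n, e+4=i, t+5=y.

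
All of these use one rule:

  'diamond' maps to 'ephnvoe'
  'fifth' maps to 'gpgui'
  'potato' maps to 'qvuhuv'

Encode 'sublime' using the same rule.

tbcmpnl

The shift depends on letter class: consonant d→e is +1, but vowel i→p is +7. Vowels shift forward by 7 and consonants shift forward by 1.
For sublime: s(cons)+1=t, u(vowel)+7=b, b(cons)+1=c, l(cons)+1=m, i(vowel)+7=p, m(cons)+1=n, e(vowel)+7=l.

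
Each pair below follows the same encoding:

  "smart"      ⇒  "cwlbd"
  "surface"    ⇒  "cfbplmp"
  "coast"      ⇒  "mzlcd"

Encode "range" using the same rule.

The shift depends on letter class: consonant s→c is +10, but vowel a→l is +11. Two shifts are in play — +11 for a/e/i/o/u, +10 for every other letter.
For range: r(cons)+10=b, a(vowel)+11=l, n(cons)+10=x, g(cons)+10=q, e(vowel)+11=p.

blxqp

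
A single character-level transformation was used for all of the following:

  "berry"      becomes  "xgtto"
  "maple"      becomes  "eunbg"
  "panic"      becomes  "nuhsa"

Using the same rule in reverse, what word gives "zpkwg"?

those

b(1)→x(23) and e(4)→g(6) fit y≡3x+20 (mod 26); the inverse of 3 mod 26 is 9. This is an affine cipher: with a=0,…,z=25, each position x becomes (3x+20) mod 26.
Decoding zpkwg: z(25)→9·(25−20)≡19=t; p(15)→9·(15−20)≡7=h; k(10)→9·(10−20)≡14=o; w(22)→9·(22−20)≡18=s; g(6)→9·(6−20)≡4=e (all mod 26).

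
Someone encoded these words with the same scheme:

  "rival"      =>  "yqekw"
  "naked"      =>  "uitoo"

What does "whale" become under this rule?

dpjvp

In rival: r→y is +7, i→q is +8, v→e is +9, a→k is +10 — the shift increases by 1 each position. Letter i (0-indexed) is shifted by i+7, so successive shifts are 7, 8, 9, ….
For whale: w+7=d, h+8=p, a+9=j, l+10=v, e+11=p.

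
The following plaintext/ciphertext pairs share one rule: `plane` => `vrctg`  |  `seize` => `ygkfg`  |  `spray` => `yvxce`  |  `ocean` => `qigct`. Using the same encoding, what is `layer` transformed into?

The shift depends on letter class: consonant p→v is +6, but vowel a→c is +2. Vowels shift forward by 2 and consonants shift forward by 6.
For layer: l(cons)+6=r, a(vowel)+2=c, y(cons)+6=e, e(vowel)+2=g, r(cons)+6=x.

rcegx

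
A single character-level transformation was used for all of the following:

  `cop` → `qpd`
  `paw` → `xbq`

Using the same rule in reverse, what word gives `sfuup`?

The output letters match the input read backwards, each shifted +1: cop reversed is poc. The word is reversed, then every letter is shifted forward by 1.
Reversing it on sfuup: shift back: s−1=r, f−1=e, u−1=t, u−1=t, p−1=o → retto; then reverse → otter.

otter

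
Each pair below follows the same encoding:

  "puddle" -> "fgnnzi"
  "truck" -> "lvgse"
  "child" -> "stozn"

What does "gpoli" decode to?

unite

Each letter's alphabet position (a=0..z=25) is mapped through 21·x+2 mod 26 — an affine cipher.
Decoding gpoli: g(6)→5·(6−2)≡20=u; p(15)→5·(15−2)≡13=n; o(14)→5·(14−2)≡8=i; l(11)→5·(11−2)≡19=t; i(8)→5·(8−2)≡4=e (all mod 26).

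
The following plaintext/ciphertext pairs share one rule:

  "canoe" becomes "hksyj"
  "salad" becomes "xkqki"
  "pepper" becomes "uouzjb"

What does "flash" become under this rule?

kvfcm

Shifts by position in canoe: pos 0: c→h (+5), pos 1: a→k (+10), pos 2: n→s (+5), pos 3: o→y (+10) — repeating every 2. A repeating key of period 2 is used — shifts +5, +10 over and over.
Applying it to flash: f+5=k, l+10=v, a+5=f, s+10=c, h+5=m.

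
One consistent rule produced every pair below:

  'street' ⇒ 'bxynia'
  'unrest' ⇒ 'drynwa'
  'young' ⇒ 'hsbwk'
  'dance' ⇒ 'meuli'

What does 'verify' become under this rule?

eiyrjf

Shifts by position in street: pos 0: s→b (+9), pos 1: t→x (+4), pos 2: r→y (+7), pos 3: e→n (+9), pos 4: e→i (+4), pos 5: t→a (+7) — repeating every 3. A repeating key of period 3 is used — shifts +9, +4, +7 over and over.
For verify: v+9=e, e+4=i, r+7=y, i+9=r, f+4=j, y+7=f.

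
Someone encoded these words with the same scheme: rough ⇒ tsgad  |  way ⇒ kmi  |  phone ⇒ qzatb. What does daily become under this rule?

kxump

The output letters match the input read backwards, each shifted +12: rough reversed is hguor. Read the word backwards and shift each letter +12.
For daily: reverse → yliad; then shift: y+12=k, l+12=x, i+12=u, a+12=m, d+12=p.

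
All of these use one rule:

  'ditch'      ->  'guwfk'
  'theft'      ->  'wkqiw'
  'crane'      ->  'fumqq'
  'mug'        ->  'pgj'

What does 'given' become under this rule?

The shift depends on letter class: consonant d→g is +3, but vowel i→u is +12. The rule splits by letter class: vowels +12, consonants +3.
On given: g(cons)+3=j, i(vowel)+12=u, v(cons)+3=y, e(vowel)+12=q, n(cons)+3=q.

juyqq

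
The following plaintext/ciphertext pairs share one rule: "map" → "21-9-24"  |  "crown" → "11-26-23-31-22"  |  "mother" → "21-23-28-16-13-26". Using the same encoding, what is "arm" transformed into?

9-26-21

m is letter #13 and maps to 21: an offset of 8. Each letter is replaced by its alphabet position (a=1..z=26) + 8.
For arm: a=1→9, r=18→26, m=13→21.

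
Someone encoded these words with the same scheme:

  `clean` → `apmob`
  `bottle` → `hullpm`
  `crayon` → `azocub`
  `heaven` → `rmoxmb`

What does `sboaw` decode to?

snack

Each letter's alphabet position (a=0..z=25) is mapped through 19·x+14 mod 26 — an affine cipher.
Reversing it on sboaw: s(18)→11·(18−14)≡18=s; b(1)→11·(1−14)≡13=n; o(14)→11·(14−14)≡0=a; a(0)→11·(0−14)≡2=c; w(22)→11·(22−14)≡10=k (all mod 26).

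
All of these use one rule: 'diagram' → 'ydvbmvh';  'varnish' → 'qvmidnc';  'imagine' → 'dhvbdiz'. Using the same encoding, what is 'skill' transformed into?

nfdgg

Every letter moves 21 places later in the alphabet, wrapping around z→a.
Applying it to skill: s+21=n, k+21=f, i+21=d, l+21=g, l+21=g.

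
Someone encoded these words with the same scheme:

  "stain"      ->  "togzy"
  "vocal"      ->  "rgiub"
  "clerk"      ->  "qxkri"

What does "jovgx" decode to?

The output letters match the input read backwards, each shifted +6: stain reversed is niats. Read the word backwards and shift each letter +6.
Undoing it on jovgx: shift back: j−6=d, o−6=i, v−6=p, g−6=a, x−6=r → dipar; then reverse → rapid.

rapid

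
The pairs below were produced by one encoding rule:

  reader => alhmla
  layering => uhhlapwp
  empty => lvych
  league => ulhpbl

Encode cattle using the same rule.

lhccul

The shift depends on letter class: consonant r→a is +9, but vowel e→l is +7. The rule splits by letter class: vowels +7, consonants +9.
For cattle: c(cons)+9=l, a(vowel)+7=h, t(cons)+9=c, t(cons)+9=c, l(cons)+9=u, e(vowel)+7=l.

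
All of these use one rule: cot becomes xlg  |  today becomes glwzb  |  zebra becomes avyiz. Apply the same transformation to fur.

ufi

Each pair mirrors across the alphabet (c↔x, o↔l, t↔g): positions sum to 25. This is the alphabet-reversal cipher (Atbash): a becomes z, b becomes y, etc.
Applying it to fur: f↔u, u↔f, r↔i.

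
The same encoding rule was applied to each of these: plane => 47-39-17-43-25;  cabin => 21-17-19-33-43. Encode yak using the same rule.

p(#16)→47 and l(#12)→39: differences scale by 2, so n = 2·pos + 15. Each letter becomes 2×(its alphabet position, a=1..z=26) + 15.
For yak: y=25→65, a=1→17, k=11→37.

65-17-37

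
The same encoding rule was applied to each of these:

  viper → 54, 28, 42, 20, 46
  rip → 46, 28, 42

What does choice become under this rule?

v(#22)→54 and i(#9)→28: differences scale by 2, so n = 2·pos + 10. With a=1..z=26, the number is 2·pos + 10.
Applying it to choice: c=3→16, h=8→26, o=15→40, i=9→28, c=3→16, e=5→20.

16, 26, 40, 28, 16, 20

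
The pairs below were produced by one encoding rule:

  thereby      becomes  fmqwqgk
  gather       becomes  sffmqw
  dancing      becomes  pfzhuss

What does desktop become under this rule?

pjepftb

Shifts by position in thereby: pos 0: t→f (+12), pos 1: h→m (+5), pos 2: e→q (+12), pos 3: r→w (+5) — repeating every 2. The shifts repeat in a cycle of length 2: positions 0,1,… shift by +12, +5, then the pattern repeats.
Applying it to desktop: d+12=p, e+5=j, s+12=e, k+5=p, t+12=f, o+5=t, p+12=b.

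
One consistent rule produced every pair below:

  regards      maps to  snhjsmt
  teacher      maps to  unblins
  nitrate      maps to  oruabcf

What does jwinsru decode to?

Shifts by position in regards: pos 0: r→s (+1), pos 1: e→n (+9), pos 2: g→h (+1), pos 3: a→j (+9) — repeating every 2. A repeating key of period 2 is used — shifts +1, +9 over and over.
Decoding jwinsru: j−1=i, w−9=n, i−1=h, n−9=e, s−1=r, r−9=i, u−1=t.

inherit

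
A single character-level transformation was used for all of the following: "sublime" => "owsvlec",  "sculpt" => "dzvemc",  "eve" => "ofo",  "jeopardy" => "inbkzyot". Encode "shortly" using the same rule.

The output letters match the input read backwards, each shifted +10: sublime reversed is emilbus. Two steps: reverse the string, then apply a Caesar shift of +10.
Applying it to shortly: reverse → yltrohs; then shift: y+10=i, l+10=v, t+10=d, r+10=b, o+10=y, h+10=r, s+10=c.

ivdbyrc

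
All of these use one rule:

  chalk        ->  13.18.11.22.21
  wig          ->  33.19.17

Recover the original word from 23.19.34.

c is letter #3 and maps to 13: an offset of 10. The number is (letter's place in the alphabet, a=1) + 10.
Reversing it on 23.19.34: 23→(23−10)÷1=13=m, 19→(19−10)÷1=9=i, 34→(34−10)÷1=24=x.

mix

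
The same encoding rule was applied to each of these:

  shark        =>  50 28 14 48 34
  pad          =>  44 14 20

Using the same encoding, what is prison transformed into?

s(#19)→50 and h(#8)→28: differences scale by 2, so n = 2·pos + 12. Each letter becomes 2×(its alphabet position, a=1..z=26) + 12.
For prison: p=16→44, r=18→48, i=9→30, s=19→50, o=15→42, n=14→40.

44 48 30 50 42 40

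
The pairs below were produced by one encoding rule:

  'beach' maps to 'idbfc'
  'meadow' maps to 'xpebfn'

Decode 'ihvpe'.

dough

The output letters match the input read backwards, each shifted +1: beach reversed is hcaeb. Two steps: reverse the string, then apply a Caesar shift of +1.
Undoing it on ihvpe: shift back: i−1=h, h−1=g, v−1=u, p−1=o, e−1=d → hguod; then reverse → dough.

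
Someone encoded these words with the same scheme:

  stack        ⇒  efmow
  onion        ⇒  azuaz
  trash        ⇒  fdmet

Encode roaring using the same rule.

Compare letters: s→e is +12, t→f is +12, a→m is +12 — a constant shift. It's a constant shift of +12 (ROT12).
On roaring: r+12=d, o+12=a, a+12=m, r+12=d, i+12=u, n+12=z, g+12=s.

damduzs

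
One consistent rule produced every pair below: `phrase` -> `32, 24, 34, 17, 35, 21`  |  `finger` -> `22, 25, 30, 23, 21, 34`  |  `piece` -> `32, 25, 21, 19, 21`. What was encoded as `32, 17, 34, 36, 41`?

party

p is letter #16 and maps to 32: an offset of 16. Each letter is replaced by its alphabet position (a=1..z=26) + 16.
Undoing it on 32, 17, 34, 36, 41: 32→(32−16)÷1=16=p, 17→(17−16)÷1=1=a, 34→(34−16)÷1=18=r, 36→(36−16)÷1=20=t, 41→(41−16)÷1=25=y.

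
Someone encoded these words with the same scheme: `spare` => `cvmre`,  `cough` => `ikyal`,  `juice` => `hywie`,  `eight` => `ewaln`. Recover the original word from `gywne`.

Treating letters as 0–25, the rule is x ↦ 11x + 12 (mod 26).
Undoing it on gywne: g(6)→19·(6−12)≡16=q; y(24)→19·(24−12)≡20=u; w(22)→19·(22−12)≡8=i; n(13)→19·(13−12)≡19=t; e(4)→19·(4−12)≡4=e (all mod 26).

quite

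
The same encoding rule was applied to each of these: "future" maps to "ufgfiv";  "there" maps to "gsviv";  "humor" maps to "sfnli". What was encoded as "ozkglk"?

Each pair mirrors across the alphabet (f↔u, u↔f, t↔g): positions sum to 25. Letters are reflected about the middle of the alphabet (position → 25−position): Atbash.
Decoding ozkglk: o↔l, z↔a, k↔p, g↔t, l↔o, k↔p.

laptop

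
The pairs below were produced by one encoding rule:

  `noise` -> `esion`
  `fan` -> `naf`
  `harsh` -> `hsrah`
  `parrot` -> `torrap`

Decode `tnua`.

The output letters match the input read backwards: noise reversed is esion. It's just the letters in reverse order.
Reversing it on tnua: then reverse → aunt.

aunt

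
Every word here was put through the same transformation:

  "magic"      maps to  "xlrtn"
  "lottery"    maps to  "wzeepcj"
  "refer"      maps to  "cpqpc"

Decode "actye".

print

Compare letters: m→x is +11, a→l is +11, g→r is +11 — a constant shift. Each letter is shifted forward by 11 in the alphabet (a Caesar shift of +11).
Reversing it on actye: a−11=p, c−11=r, t−11=i, y−11=n, e−11=t.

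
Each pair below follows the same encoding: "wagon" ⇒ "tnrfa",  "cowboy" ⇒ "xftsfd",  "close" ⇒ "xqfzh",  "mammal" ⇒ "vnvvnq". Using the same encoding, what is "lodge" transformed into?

qfcrh

w(22)→t(19) and a(0)→n(13) fit y≡5x+13 (mod 26); the inverse of 5 mod 26 is 21. Treating letters as 0–25, the rule is x ↦ 5x + 13 (mod 26).
For lodge: l(11)→5·11+13≡16=q; o(14)→5·14+13≡5=f; d(3)→5·3+13≡2=c; g(6)→5·6+13≡17=r; e(4)→5·4+13≡7=h (all mod 26).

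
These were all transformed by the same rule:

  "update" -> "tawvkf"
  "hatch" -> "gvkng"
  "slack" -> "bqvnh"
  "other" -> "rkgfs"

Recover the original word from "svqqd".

rally

u(20)→t(19) and p(15)→a(0) fit y≡9x+21 (mod 26); the inverse of 9 mod 26 is 3. This is an affine cipher: with a=0,…,z=25, each position x becomes (9x+21) mod 26.
Decoding svqqd: s(18)→3·(18−21)≡17=r; v(21)→3·(21−21)≡0=a; q(16)→3·(16−21)≡11=l; q(16)→3·(16−21)≡11=l; d(3)→3·(3−21)≡24=y (all mod 26).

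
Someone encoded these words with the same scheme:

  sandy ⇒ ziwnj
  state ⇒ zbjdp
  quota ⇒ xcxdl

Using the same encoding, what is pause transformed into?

widcp

Letter i (0-indexed) is shifted by i+7, so successive shifts are 7, 8, 9, ….
Applying it to pause: p+7=w, a+8=i, u+9=d, s+10=c, e+11=p.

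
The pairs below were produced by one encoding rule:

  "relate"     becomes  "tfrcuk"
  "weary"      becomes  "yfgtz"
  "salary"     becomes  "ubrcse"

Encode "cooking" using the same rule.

Shifts by position in relate: pos 0: r→t (+2), pos 1: e→f (+1), pos 2: l→r (+6), pos 3: a→c (+2), pos 4: t→u (+1), pos 5: e→k (+6) — repeating every 3. A repeating key of period 3 is used — shifts +2, +1, +6 over and over.
On cooking: c+2=e, o+1=p, o+6=u, k+2=m, i+1=j, n+6=t, g+2=i.

epumjti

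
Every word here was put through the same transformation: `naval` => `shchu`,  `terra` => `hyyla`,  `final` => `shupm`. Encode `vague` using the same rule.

lbnhc

Two steps: reverse the string, then apply a Caesar shift of +7.
On vague: reverse → eugav; then shift: e+7=l, u+7=b, g+7=n, a+7=h, v+7=c.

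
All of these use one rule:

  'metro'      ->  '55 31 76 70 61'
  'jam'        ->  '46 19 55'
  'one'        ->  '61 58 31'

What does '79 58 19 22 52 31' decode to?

m(#13)→55 and e(#5)→31: differences scale by 3, so n = 3·pos + 16. The formula is n = 3×(alphabet index, a=1) + 16.
Reversing it on 79 58 19 22 52 31: 79→(79−16)÷3=21=u, 58→(58−16)÷3=14=n, 19→(19−16)÷3=1=a, 22→(22−16)÷3=2=b, 52→(52−16)÷3=12=l, 31→(31−16)÷3=5=e.

unable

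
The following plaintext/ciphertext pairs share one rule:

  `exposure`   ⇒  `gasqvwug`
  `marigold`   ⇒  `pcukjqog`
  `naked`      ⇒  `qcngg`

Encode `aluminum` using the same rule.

cowpkqwp

The shift depends on letter class: consonant x→a is +3, but vowel e→g is +2. The rule splits by letter class: vowels +2, consonants +3.
Applying it to aluminum: a(vowel)+2=c, l(cons)+3=o, u(vowel)+2=w, m(cons)+3=p, i(vowel)+2=k, n(cons)+3=q, u(vowel)+2=w, m(cons)+3=p.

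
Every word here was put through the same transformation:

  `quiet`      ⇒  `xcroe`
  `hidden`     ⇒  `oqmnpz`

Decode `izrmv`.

brick

In quiet: q→x is +7, u→c is +8, i→r is +9, e→o is +10 — the shift increases by 1 each position. Each letter shifts forward by (position + 7), i.e. 7, 8, 9, … — the shift grows by one for each successive letter.
Undoing it on izrmv: i−7=b, z−8=r, r−9=i, m−10=c, v−11=k.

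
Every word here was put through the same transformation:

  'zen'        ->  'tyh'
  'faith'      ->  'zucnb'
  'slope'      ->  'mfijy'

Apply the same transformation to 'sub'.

Compare letters: z→t is +20, e→y is +20, n→h is +20 — a constant shift. It's a constant shift of +20 (ROT20).
Applying it to sub: s+20=m, u+20=o, b+20=v.

mov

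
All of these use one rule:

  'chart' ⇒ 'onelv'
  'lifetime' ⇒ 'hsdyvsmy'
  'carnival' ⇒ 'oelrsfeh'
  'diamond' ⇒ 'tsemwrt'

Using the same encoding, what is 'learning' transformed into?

hyelrsri

c(2)→o(14) and h(7)→n(13) fit y≡5x+4 (mod 26); the inverse of 5 mod 26 is 21. This is an affine cipher: with a=0,…,z=25, each position x becomes (5x+4) mod 26.
Applying it to learning: l(11)→5·11+4≡7=h; e(4)→5·4+4≡24=y; a(0)→5·0+4≡4=e; r(17)→5·17+4≡11=l; n(13)→5·13+4≡17=r; i(8)→5·8+4≡18=s; n(13)→5·13+4≡17=r; g(6)→5·6+4≡8=i (all mod 26).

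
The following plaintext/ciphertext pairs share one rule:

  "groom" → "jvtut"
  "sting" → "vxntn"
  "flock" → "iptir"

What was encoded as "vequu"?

In groom: g→j is +3, r→v is +4, o→t is +5, o→u is +6 — the shift increases by 1 each position. The shift increases by 1 at each position, starting from +3: 3, 4, 5, ….
Decoding vequu: v−3=s, e−4=a, q−5=l, u−6=o, u−7=n.

salon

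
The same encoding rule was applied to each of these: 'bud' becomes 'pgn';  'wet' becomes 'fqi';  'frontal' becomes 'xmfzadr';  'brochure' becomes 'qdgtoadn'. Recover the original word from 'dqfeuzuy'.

minister

The output letters match the input read backwards, each shifted +12: bud reversed is dub. Read the word backwards and shift each letter +12.
Undoing it on dqfeuzuy: shift back: d−12=r, q−12=e, f−12=t, e−12=s, u−12=i, z−12=n, u−12=i, y−12=m → retsinim; then reverse → minister.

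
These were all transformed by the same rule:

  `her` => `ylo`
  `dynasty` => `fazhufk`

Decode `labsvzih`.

The output letters match the input read backwards, each shifted +7: her reversed is reh. Read the word backwards and shift each letter +7.
Undoing it on labsvzih: shift back: l−7=e, a−7=t, b−7=u, s−7=l, v−7=o, z−7=s, i−7=b, h−7=a → etulosba; then reverse → absolute.

absolute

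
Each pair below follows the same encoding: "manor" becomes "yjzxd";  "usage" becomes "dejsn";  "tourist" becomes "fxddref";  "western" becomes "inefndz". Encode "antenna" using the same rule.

jzfnzzj

The shift depends on letter class: consonant m→y is +12, but vowel a→j is +9. Two shifts are in play — +9 for a/e/i/o/u, +12 for every other letter.
Applying it to antenna: a(vowel)+9=j, n(cons)+12=z, t(cons)+12=f, e(vowel)+9=n, n(cons)+12=z, n(cons)+12=z, a(vowel)+9=j.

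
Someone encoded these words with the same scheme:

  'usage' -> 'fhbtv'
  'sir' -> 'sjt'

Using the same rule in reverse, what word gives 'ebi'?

The output letters match the input read backwards, each shifted +1: usage reversed is egasu. The word is reversed, then every letter is shifted forward by 1.
Decoding ebi: shift back: e−1=d, b−1=a, i−1=h → dah; then reverse → had.

had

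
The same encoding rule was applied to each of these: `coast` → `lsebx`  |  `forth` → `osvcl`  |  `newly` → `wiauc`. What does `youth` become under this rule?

hsycl

Shifts by position in coast: pos 0: c→l (+9), pos 1: o→s (+4), pos 2: a→e (+4), pos 3: s→b (+9), pos 4: t→x (+4) — repeating every 3. A repeating key of period 3 is used — shifts +9, +4, +4 over and over.
Applying it to youth: y+9=h, o+4=s, u+4=y, t+9=c, h+4=l.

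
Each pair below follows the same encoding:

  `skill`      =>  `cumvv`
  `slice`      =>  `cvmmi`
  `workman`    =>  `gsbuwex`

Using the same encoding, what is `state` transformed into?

The shift depends on letter class: consonant s→c is +10, but vowel i→m is +4. The rule splits by letter class: vowels +4, consonants +10.
Applying it to state: s(cons)+10=c, t(cons)+10=d, a(vowel)+4=e, t(cons)+10=d, e(vowel)+4=i.

cdedi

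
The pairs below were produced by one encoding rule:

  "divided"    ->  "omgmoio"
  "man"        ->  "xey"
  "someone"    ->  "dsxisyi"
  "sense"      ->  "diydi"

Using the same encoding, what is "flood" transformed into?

qwsso

The shift depends on letter class: consonant d→o is +11, but vowel i→m is +4. Two shifts are in play — +4 for a/e/i/o/u, +11 for every other letter.
Applying it to flood: f(cons)+11=q, l(cons)+11=w, o(vowel)+4=s, o(vowel)+4=s, d(cons)+11=o.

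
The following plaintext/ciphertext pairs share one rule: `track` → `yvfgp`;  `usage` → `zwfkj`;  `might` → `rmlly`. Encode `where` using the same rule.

The shifts repeat in a cycle of length 2: positions 0,1,… shift by +5, +4, then the pattern repeats.
For where: w+5=b, h+4=l, e+5=j, r+4=v, e+5=j.

bljvj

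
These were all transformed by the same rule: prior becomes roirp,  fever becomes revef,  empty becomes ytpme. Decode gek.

keg

The output letters match the input read backwards: prior reversed is roirp. The word is simply reversed.
Decoding gek: then reverse → keg.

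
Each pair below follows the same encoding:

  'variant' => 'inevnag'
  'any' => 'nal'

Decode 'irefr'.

Each letter is shifted forward by 13 in the alphabet (a Caesar shift of +13).
Undoing it on irefr: i−13=v, r−13=e, e−13=r, f−13=s, r−13=e.

verse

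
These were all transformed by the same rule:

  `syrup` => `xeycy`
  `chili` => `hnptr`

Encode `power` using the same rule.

uudma

In syrup: s→x is +5, y→e is +6, r→y is +7, u→c is +8 — the shift increases by 1 each position. Letter i (0-indexed) is shifted by i+5, so successive shifts are 5, 6, 7, ….
On power: p+5=u, o+6=u, w+7=d, e+8=m, r+9=a.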